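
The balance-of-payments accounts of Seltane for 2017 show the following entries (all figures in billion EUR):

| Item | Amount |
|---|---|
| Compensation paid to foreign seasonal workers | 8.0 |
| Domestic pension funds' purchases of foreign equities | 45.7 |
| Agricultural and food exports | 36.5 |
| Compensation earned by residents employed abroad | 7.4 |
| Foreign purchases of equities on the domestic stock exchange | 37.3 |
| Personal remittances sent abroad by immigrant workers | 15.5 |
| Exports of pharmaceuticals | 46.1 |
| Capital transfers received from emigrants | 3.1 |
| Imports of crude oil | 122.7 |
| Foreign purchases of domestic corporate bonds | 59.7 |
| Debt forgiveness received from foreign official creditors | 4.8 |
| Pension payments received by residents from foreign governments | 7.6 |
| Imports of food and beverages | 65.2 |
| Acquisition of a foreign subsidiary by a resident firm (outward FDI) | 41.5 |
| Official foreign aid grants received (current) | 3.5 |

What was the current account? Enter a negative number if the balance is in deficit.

Goods: -122.7 - 65.2 + 46.1 + 36.5 = -105.3
Primary income: -8.0 + 7.4 = -0.6
Secondary income: 3.5 + 7.6 - 15.5 = -4.4
Current account = (-105.3) + (-0.6) + (-4.4) = -110.3
(Excluded from the current account — financial account: domestic pension funds' purchases of foreign equities 45.7, foreign purchases of equities on the domestic stock exchange 37.3, foreign purchases of domestic corporate bonds 59.7, acquisition of a foreign subsidiary by a resident firm (outward FDI) 41.5; capital account: capital transfers received from emigrants 3.1, debt forgiveness received from foreign official creditors 4.8.)

-110.3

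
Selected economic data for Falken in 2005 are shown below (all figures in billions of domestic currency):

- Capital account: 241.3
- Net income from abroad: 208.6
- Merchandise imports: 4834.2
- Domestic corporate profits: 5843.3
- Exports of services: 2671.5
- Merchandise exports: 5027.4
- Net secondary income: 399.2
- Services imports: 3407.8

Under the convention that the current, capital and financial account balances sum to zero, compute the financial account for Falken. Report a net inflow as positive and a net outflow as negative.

Goods balance = 5027.4 - 4834.2 = 193.2
Services balance = 2671.5 - 3407.8 = -736.3
Trade balance (goods + services) = 193.2 + (-736.3) = -543.1
Net primary income = 208.6
Net secondary income = 399.2
Current account = -543.1 + 208.6 + 399.2 = 64.7
Financial account = -(64.7 + 241.3) = -306.0

-306.0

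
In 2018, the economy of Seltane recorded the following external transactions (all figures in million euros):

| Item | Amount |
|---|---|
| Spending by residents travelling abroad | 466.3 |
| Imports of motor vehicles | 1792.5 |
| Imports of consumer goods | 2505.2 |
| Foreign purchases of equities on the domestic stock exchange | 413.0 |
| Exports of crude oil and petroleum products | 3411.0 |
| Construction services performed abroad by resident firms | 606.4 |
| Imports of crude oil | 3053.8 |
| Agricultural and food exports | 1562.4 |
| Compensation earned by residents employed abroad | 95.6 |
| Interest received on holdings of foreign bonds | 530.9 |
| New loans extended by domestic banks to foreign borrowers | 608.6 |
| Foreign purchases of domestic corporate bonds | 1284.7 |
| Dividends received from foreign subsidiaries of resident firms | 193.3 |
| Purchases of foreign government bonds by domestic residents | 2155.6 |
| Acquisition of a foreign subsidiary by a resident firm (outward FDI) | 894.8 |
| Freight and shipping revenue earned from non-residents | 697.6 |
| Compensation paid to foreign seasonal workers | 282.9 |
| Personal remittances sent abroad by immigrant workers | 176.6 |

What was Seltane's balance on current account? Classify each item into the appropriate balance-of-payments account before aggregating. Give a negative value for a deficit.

-1180.1

Goods: -3053.8 + 1562.4 + 3411.0 - 2505.2 - 1792.5 = -2378.1
Services: 606.4 - 466.3 + 697.6 = 837.7
Primary income: 530.9 + 95.6 - 282.9 + 193.3 = 536.9
Secondary income: -176.6
Current account = (-2378.1) + 837.7 + 536.9 + (-176.6) = -1180.1
(Excluded from the current account — financial account: foreign purchases of equities on the domestic stock exchange 413.0, new loans extended by domestic banks to foreign borrowers 608.6, foreign purchases of domestic corporate bonds 1284.7, purchases of foreign government bonds by domestic residents 2155.6, acquisition of a foreign subsidiary by a resident firm (outward FDI) 894.8.)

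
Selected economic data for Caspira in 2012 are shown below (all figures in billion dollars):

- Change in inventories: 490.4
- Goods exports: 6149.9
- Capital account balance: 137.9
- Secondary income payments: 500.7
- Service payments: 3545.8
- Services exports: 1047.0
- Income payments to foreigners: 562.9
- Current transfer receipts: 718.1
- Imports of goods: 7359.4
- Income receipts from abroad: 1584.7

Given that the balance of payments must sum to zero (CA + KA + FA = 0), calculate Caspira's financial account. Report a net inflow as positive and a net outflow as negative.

2331.2

Goods balance = 6149.9 - 7359.4 = -1209.5
Services balance = 1047.0 - 3545.8 = -2498.8
Trade balance (goods + services) = -1209.5 + (-2498.8) = -3708.3
Net primary income = 1584.7 - 562.9 = 1021.8
Net secondary income = 718.1 - 500.7 = 217.4
Current account = -3708.3 + 1021.8 + 217.4 = -2469.1
Financial account = -(-2469.1 + 137.9) = 2331.2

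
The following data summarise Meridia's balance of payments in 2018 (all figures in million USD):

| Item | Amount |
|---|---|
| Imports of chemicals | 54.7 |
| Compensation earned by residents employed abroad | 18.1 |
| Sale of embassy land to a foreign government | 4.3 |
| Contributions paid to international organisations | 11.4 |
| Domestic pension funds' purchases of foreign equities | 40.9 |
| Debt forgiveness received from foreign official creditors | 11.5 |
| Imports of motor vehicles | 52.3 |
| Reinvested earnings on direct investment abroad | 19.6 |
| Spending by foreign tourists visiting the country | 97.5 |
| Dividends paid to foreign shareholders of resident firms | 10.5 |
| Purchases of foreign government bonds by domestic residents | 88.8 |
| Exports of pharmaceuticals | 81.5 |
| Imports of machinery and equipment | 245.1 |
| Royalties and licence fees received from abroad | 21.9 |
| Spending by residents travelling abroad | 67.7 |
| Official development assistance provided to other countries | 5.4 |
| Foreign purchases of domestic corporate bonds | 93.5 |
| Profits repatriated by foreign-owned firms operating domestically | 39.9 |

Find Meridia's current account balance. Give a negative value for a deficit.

-248.4

Goods: 81.5 - 245.1 - 52.3 - 54.7 = -270.6
Services: -67.7 + 21.9 + 97.5 = 51.7
Primary income: -39.9 + 18.1 - 10.5 + 19.6 = -12.7
Secondary income: -11.4 - 5.4 = -16.8
Current account = (-270.6) + 51.7 + (-12.7) + (-16.8) = -248.4
(Excluded from the current account — capital account: sale of embassy land to a foreign government 4.3, debt forgiveness received from foreign official creditors 11.5; financial account: domestic pension funds' purchases of foreign equities 40.9, purchases of foreign government bonds by domestic residents 88.8, foreign purchases of domestic corporate bonds 93.5.)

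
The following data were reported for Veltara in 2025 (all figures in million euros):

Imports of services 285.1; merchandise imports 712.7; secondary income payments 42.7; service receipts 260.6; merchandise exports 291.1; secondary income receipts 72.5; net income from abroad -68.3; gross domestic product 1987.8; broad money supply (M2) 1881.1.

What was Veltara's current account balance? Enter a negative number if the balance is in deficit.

Goods balance = 291.1 - 712.7 = -421.6
Services balance = 260.6 - 285.1 = -24.5
Trade balance (goods + services) = -421.6 + (-24.5) = -446.1
Net primary income = -68.3
Net secondary income = 72.5 - 42.7 = 29.8
Current account = -446.1 + (-68.3) + 29.8 = -484.6

-484.6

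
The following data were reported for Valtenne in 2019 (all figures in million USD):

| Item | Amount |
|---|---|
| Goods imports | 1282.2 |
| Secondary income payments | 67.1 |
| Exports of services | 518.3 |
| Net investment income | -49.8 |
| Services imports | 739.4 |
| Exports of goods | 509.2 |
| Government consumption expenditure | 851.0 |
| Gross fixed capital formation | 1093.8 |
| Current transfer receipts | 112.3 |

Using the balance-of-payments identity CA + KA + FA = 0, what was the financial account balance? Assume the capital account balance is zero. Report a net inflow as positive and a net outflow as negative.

Goods balance = 509.2 - 1282.2 = -773.0
Services balance = 518.3 - 739.4 = -221.1
Trade balance (goods + services) = -773.0 + (-221.1) = -994.1
Net primary income = -49.8
Net secondary income = 112.3 - 67.1 = 45.2
Current account = -994.1 + (-49.8) + 45.2 = -998.7
Financial account = -(-998.7) = 998.7

998.7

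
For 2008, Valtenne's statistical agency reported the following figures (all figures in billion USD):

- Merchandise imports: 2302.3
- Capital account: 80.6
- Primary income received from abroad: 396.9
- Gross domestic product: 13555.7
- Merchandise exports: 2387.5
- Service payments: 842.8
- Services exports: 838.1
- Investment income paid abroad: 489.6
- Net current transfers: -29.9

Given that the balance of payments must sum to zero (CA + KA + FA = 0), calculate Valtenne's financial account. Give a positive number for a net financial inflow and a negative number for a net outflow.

-38.5

Goods balance = 2387.5 - 2302.3 = 85.2
Services balance = 838.1 - 842.8 = -4.7
Trade balance (goods + services) = 85.2 + (-4.7) = 80.5
Net primary income = 396.9 - 489.6 = -92.7
Net secondary income = -29.9
Current account = 80.5 + (-92.7) + (-29.9) = -42.1
Financial account = -(-42.1 + 80.6) = -38.5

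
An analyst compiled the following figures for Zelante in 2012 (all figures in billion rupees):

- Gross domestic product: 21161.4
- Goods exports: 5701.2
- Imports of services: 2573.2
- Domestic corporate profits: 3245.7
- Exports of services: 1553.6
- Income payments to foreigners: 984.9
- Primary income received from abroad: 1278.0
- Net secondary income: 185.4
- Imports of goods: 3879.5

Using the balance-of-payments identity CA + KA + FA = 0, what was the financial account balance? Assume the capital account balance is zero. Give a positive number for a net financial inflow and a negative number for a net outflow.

Goods balance = 5701.2 - 3879.5 = 1821.7
Services balance = 1553.6 - 2573.2 = -1019.6
Trade balance (goods + services) = 1821.7 + (-1019.6) = 802.1
Net primary income = 1278.0 - 984.9 = 293.1
Net secondary income = 185.4
Current account = 802.1 + 293.1 + 185.4 = 1280.6
Financial account = -(1280.6) = -1280.6

-1280.6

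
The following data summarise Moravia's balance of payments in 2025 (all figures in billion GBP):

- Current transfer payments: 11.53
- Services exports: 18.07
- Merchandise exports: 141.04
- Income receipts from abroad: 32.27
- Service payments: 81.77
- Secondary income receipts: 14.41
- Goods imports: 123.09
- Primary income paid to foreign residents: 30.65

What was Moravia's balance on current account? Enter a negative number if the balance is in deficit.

-41.25

Goods balance = 141.04 - 123.09 = 17.95
Services balance = 18.07 - 81.77 = -63.70
Trade balance (goods + services) = 17.95 + (-63.70) = -45.75
Net primary income = 32.27 - 30.65 = 1.62
Net secondary income = 14.41 - 11.53 = 2.88
Current account = -45.75 + 1.62 + 2.88 = -41.25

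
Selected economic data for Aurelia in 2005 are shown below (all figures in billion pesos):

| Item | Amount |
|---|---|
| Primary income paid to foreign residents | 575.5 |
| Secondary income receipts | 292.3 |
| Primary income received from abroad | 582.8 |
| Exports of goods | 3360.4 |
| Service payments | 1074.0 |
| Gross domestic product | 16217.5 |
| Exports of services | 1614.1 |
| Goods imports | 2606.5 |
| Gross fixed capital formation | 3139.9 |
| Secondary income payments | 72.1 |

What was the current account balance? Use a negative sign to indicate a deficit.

1521.5

Goods balance = 3360.4 - 2606.5 = 753.9
Services balance = 1614.1 - 1074.0 = 540.1
Trade balance (goods + services) = 753.9 + 540.1 = 1294.0
Net primary income = 582.8 - 575.5 = 7.3
Net secondary income = 292.3 - 72.1 = 220.2
Current account = 1294.0 + 7.3 + 220.2 = 1521.5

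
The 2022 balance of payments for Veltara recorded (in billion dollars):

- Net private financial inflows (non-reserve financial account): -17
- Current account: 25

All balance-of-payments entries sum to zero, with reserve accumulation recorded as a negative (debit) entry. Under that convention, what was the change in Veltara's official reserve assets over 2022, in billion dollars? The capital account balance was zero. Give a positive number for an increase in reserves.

8

Official reserve transactions balance = -(25 + (-17)) = -8
An accumulation of reserves is recorded as a debit (negative entry), so the change in the stock of reserves is the negative of that balance.
Change in official reserves = -(-8) = 8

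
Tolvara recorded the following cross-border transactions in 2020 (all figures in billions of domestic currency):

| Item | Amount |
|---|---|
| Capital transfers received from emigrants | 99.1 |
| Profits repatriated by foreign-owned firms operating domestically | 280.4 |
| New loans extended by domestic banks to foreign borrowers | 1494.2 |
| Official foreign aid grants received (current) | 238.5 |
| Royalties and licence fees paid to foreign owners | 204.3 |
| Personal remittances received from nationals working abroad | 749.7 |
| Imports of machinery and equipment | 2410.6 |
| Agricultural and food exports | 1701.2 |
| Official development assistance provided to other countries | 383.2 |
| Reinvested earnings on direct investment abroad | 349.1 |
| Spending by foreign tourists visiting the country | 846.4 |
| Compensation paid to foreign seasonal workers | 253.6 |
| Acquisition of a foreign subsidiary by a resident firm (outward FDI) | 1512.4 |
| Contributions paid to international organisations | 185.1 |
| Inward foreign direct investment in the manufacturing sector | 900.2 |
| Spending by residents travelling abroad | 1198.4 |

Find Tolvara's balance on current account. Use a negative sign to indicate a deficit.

Goods: -2410.6 + 1701.2 = -709.4
Services: 846.4 - 204.3 - 1198.4 = -556.3
Primary income: 349.1 - 253.6 - 280.4 = -184.9
Secondary income: 749.7 - 383.2 + 238.5 - 185.1 = 419.9
Current account = (-709.4) + (-556.3) + (-184.9) + 419.9 = -1030.7
(Excluded from the current account — capital account: capital transfers received from emigrants 99.1; financial account: new loans extended by domestic banks to foreign borrowers 1494.2, acquisition of a foreign subsidiary by a resident firm (outward FDI) 1512.4, inward foreign direct investment in the manufacturing sector 900.2.)

-1030.7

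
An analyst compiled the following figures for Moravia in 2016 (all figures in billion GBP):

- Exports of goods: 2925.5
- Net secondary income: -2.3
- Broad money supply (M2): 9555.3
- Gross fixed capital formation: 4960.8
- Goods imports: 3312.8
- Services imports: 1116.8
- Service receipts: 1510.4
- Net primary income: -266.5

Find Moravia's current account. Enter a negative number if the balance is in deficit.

-262.5

Goods balance = 2925.5 - 3312.8 = -387.3
Services balance = 1510.4 - 1116.8 = 393.6
Trade balance (goods + services) = -387.3 + 393.6 = 6.3
Net primary income = -266.5
Net secondary income = -2.3
Current account = 6.3 + (-266.5) + (-2.3) = -262.5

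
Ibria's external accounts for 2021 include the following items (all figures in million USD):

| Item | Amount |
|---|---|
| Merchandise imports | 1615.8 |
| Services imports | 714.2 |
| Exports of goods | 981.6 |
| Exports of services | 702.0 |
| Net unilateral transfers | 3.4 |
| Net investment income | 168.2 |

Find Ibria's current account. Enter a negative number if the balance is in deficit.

Goods balance = 981.6 - 1615.8 = -634.2
Services balance = 702.0 - 714.2 = -12.2
Trade balance (goods + services) = -634.2 + (-12.2) = -646.4
Net primary income = 168.2
Net secondary income = 3.4
Current account = -646.4 + 168.2 + 3.4 = -474.8

-474.8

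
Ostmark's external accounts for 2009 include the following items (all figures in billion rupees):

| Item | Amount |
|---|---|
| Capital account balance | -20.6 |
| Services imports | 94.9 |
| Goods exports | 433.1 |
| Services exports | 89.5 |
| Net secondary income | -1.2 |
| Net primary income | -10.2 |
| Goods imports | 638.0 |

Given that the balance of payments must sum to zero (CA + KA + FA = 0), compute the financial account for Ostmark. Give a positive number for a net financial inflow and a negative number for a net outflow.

242.3

Goods balance = 433.1 - 638.0 = -204.9
Services balance = 89.5 - 94.9 = -5.4
Trade balance (goods + services) = -204.9 + (-5.4) = -210.3
Net primary income = -10.2
Net secondary income = -1.2
Current account = -210.3 + (-10.2) + (-1.2) = -221.7
Financial account = -(-221.7 + (-20.6)) = 242.3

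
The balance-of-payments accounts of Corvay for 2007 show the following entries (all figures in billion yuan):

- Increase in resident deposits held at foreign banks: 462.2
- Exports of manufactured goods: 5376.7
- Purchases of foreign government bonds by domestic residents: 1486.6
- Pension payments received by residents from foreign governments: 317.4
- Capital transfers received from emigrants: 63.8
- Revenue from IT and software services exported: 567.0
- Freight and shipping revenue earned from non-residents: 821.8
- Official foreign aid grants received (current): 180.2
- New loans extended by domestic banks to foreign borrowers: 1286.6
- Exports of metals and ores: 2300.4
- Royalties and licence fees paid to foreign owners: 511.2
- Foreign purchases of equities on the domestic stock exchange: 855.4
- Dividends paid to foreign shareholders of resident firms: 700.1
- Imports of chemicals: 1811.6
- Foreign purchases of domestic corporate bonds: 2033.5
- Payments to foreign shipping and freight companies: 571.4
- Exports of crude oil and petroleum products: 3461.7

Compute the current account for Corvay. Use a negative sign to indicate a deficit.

9430.9

Goods: -1811.6 + 3461.7 + 5376.7 + 2300.4 = 9327.2
Services: 567.0 + 821.8 - 571.4 - 511.2 = 306.2
Primary income: -700.1
Secondary income: 317.4 + 180.2 = 497.6
Current account = 9327.2 + 306.2 + (-700.1) + 497.6 = 9430.9
(Excluded from the current account — financial account: increase in resident deposits held at foreign banks 462.2, purchases of foreign government bonds by domestic residents 1486.6, new loans extended by domestic banks to foreign borrowers 1286.6, foreign purchases of equities on the domestic stock exchange 855.4, foreign purchases of domestic corporate bonds 2033.5; capital account: capital transfers received from emigrants 63.8.)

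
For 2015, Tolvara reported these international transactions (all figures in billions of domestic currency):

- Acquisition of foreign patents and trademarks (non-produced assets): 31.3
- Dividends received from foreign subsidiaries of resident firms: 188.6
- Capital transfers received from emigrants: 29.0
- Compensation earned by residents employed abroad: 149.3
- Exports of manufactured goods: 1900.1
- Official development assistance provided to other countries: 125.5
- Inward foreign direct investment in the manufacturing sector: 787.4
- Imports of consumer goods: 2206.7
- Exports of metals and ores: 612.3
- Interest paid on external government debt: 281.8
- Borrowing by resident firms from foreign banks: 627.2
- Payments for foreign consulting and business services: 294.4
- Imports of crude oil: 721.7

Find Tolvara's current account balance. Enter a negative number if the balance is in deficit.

-779.8

Goods: -2206.7 + 1900.1 + 612.3 - 721.7 = -416.0
Services: -294.4
Primary income: -281.8 + 188.6 + 149.3 = 56.1
Secondary income: -125.5
Current account = (-416.0) + (-294.4) + 56.1 + (-125.5) = -779.8
(Excluded from the current account — capital account: acquisition of foreign patents and trademarks (non-produced assets) 31.3, capital transfers received from emigrants 29.0; financial account: inward foreign direct investment in the manufacturing sector 787.4, borrowing by resident firms from foreign banks 627.2.)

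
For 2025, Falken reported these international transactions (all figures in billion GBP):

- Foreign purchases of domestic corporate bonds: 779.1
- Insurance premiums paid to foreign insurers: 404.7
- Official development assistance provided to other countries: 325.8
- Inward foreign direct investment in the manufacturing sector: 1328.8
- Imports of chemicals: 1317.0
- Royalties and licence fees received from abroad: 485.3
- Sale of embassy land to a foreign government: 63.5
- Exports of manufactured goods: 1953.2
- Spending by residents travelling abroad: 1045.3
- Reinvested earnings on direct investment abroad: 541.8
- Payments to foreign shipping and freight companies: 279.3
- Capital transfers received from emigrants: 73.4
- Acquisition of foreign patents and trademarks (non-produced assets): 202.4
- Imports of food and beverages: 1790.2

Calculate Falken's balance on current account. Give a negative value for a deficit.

-2182.0

Goods: -1317.0 + 1953.2 - 1790.2 = -1154.0
Services: -404.7 - 1045.3 - 279.3 + 485.3 = -1244.0
Primary income: 541.8
Secondary income: -325.8
Current account = (-1154.0) + (-1244.0) + 541.8 + (-325.8) = -2182.0
(Excluded from the current account — financial account: foreign purchases of domestic corporate bonds 779.1, inward foreign direct investment in the manufacturing sector 1328.8; capital account: sale of embassy land to a foreign government 63.5, capital transfers received from emigrants 73.4, acquisition of foreign patents and trademarks (non-produced assets) 202.4.)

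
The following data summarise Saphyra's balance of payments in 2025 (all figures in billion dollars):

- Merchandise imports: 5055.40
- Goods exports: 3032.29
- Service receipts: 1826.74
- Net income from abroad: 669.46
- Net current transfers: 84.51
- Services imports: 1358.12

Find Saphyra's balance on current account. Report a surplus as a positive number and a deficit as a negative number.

Goods balance = 3032.29 - 5055.40 = -2023.11
Services balance = 1826.74 - 1358.12 = 468.62
Trade balance (goods + services) = -2023.11 + 468.62 = -1554.49
Net primary income = 669.46
Net secondary income = 84.51
Current account = -1554.49 + 669.46 + 84.51 = -800.52

-800.52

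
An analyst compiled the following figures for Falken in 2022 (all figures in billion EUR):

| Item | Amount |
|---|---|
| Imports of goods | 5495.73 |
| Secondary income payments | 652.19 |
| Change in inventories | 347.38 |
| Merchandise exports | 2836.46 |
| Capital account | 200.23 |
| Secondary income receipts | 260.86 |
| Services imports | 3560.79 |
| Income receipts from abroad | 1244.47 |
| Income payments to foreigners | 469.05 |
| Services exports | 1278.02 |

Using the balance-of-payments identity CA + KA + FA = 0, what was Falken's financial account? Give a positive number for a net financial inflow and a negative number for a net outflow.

4357.72

Goods balance = 2836.46 - 5495.73 = -2659.27
Services balance = 1278.02 - 3560.79 = -2282.77
Trade balance (goods + services) = -2659.27 + (-2282.77) = -4942.04
Net primary income = 1244.47 - 469.05 = 775.42
Net secondary income = 260.86 - 652.19 = -391.33
Current account = -4942.04 + 775.42 + (-391.33) = -4557.95
Financial account = -(-4557.95 + 200.23) = 4357.72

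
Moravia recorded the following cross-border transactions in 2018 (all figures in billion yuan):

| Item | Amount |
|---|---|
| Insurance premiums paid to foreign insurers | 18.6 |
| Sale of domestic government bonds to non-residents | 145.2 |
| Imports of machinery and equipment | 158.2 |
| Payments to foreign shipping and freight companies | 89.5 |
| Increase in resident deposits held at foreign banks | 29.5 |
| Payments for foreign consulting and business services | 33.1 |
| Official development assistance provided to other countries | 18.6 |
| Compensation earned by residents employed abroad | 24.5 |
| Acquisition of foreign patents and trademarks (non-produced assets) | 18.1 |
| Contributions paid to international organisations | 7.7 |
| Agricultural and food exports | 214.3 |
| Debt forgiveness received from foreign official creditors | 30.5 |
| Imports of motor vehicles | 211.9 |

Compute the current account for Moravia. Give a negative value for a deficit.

-298.8

Goods: 214.3 - 158.2 - 211.9 = -155.8
Services: -33.1 - 89.5 - 18.6 = -141.2
Primary income: 24.5
Secondary income: -18.6 - 7.7 = -26.3
Current account = (-155.8) + (-141.2) + 24.5 + (-26.3) = -298.8
(Excluded from the current account — financial account: sale of domestic government bonds to non-residents 145.2, increase in resident deposits held at foreign banks 29.5; capital account: acquisition of foreign patents and trademarks (non-produced assets) 18.1, debt forgiveness received from foreign official creditors 30.5.)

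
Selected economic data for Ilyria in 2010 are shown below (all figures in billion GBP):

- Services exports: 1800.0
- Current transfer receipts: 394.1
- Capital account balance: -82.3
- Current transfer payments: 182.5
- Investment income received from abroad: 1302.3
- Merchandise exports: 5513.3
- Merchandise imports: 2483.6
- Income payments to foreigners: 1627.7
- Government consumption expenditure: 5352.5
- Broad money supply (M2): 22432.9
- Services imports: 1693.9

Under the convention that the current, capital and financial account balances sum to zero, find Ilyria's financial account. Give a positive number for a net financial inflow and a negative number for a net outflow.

-2939.7

Goods balance = 5513.3 - 2483.6 = 3029.7
Services balance = 1800.0 - 1693.9 = 106.1
Trade balance (goods + services) = 3029.7 + 106.1 = 3135.8
Net primary income = 1302.3 - 1627.7 = -325.4
Net secondary income = 394.1 - 182.5 = 211.6
Current account = 3135.8 + (-325.4) + 211.6 = 3022.0
Financial account = -(3022.0 + (-82.3)) = -2939.7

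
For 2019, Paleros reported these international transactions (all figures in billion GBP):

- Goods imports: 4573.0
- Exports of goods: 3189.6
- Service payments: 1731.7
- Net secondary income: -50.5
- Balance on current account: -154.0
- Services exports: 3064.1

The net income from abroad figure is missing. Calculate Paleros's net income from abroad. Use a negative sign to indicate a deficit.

-52.5

Current account = goods balance + services balance + net primary income + net secondary income
Sum of the known components = -101.5
Net income from abroad = CA - (known components) = -154.0 - (-101.5) = -52.5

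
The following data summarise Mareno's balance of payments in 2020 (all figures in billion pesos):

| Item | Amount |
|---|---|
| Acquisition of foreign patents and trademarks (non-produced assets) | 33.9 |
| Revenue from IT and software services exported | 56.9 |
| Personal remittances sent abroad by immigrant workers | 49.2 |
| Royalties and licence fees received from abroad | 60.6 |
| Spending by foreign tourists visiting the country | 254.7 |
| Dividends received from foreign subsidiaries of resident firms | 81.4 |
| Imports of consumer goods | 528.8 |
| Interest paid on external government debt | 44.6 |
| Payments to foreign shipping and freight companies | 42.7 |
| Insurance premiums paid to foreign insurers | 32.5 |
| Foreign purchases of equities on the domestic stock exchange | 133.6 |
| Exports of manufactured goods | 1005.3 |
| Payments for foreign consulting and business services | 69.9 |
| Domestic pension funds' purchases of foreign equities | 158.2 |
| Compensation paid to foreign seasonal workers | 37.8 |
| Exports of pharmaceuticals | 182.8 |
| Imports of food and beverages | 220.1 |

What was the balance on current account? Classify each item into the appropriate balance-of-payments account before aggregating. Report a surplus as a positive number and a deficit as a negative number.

Goods: 182.8 - 528.8 - 220.1 + 1005.3 = 439.2
Services: 56.9 + 254.7 - 32.5 - 69.9 - 42.7 + 60.6 = 227.1
Primary income: -44.6 + 81.4 - 37.8 = -1.0
Secondary income: -49.2
Current account = 439.2 + 227.1 + (-1.0) + (-49.2) = 616.1
(Excluded from the current account — capital account: acquisition of foreign patents and trademarks (non-produced assets) 33.9; financial account: foreign purchases of equities on the domestic stock exchange 133.6, domestic pension funds' purchases of foreign equities 158.2.)

616.1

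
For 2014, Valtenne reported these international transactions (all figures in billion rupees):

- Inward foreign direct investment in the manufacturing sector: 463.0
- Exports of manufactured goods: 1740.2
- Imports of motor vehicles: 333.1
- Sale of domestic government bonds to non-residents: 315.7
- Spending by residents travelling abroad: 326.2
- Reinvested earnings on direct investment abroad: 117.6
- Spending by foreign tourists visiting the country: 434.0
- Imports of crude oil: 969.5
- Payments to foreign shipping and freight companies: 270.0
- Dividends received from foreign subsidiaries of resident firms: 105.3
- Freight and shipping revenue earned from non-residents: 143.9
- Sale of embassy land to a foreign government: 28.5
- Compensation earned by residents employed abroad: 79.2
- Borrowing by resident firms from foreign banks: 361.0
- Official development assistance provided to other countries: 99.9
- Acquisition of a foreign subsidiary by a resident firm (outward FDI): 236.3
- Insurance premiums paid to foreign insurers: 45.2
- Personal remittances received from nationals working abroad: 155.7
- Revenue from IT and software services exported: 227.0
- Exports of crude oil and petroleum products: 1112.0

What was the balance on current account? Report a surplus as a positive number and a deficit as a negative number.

2071.0

Goods: 1112.0 + 1740.2 - 333.1 - 969.5 = 1549.6
Services: -326.2 - 270.0 + 143.9 + 227.0 - 45.2 + 434.0 = 163.5
Primary income: 117.6 + 79.2 + 105.3 = 302.1
Secondary income: 155.7 - 99.9 = 55.8
Current account = 1549.6 + 163.5 + 302.1 + 55.8 = 2071.0
(Excluded from the current account — financial account: inward foreign direct investment in the manufacturing sector 463.0, sale of domestic government bonds to non-residents 315.7, borrowing by resident firms from foreign banks 361.0, acquisition of a foreign subsidiary by a resident firm (outward FDI) 236.3; capital account: sale of embassy land to a foreign government 28.5.)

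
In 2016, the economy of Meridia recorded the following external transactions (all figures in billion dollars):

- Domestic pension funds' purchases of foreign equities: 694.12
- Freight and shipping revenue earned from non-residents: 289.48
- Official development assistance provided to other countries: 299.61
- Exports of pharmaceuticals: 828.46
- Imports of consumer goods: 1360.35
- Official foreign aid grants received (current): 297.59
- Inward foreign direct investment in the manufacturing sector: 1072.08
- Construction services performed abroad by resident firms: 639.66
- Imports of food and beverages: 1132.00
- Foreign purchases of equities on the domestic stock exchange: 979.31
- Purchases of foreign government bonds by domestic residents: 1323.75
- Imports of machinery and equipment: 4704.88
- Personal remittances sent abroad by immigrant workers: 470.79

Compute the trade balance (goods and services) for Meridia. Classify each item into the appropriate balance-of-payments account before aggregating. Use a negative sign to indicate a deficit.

Goods: 828.46 - 1360.35 - 4704.88 - 1132.00 = -6368.77
Services: 289.48 + 639.66 = 929.14
Trade balance = -6368.77 + 929.14 = -5439.63
(Excluded from the trade balance — financial account: domestic pension funds' purchases of foreign equities 694.12, inward foreign direct investment in the manufacturing sector 1072.08, foreign purchases of equities on the domestic stock exchange 979.31, purchases of foreign government bonds by domestic residents 1323.75; secondary income: official development assistance provided to other countries 299.61, official foreign aid grants received (current) 297.59, personal remittances sent abroad by immigrant workers 470.79.)

-5439.63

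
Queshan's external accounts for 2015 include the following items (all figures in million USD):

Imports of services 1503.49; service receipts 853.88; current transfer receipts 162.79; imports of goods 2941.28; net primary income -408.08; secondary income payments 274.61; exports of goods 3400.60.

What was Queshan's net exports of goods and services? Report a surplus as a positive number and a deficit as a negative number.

Goods balance = 3400.60 - 2941.28 = 459.32
Services balance = 853.88 - 1503.49 = -649.61
Trade balance (goods + services) = 459.32 + (-649.61) = -190.29

-190.29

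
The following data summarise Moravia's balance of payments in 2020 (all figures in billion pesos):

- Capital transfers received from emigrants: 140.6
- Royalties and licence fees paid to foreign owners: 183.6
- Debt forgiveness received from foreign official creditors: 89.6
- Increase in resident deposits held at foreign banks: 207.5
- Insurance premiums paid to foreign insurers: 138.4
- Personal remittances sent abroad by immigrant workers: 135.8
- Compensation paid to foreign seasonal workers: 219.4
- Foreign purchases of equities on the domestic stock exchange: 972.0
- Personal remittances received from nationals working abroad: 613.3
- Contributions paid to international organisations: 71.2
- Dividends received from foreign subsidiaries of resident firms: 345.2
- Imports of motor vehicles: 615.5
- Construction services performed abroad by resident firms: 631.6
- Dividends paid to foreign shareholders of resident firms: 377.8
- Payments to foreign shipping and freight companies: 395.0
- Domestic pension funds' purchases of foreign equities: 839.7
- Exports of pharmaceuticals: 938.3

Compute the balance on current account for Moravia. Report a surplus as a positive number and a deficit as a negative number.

Goods: 938.3 - 615.5 = 322.8
Services: -395.0 + 631.6 - 138.4 - 183.6 = -85.4
Primary income: -219.4 + 345.2 - 377.8 = -252.0
Secondary income: -135.8 - 71.2 + 613.3 = 406.3
Current account = 322.8 + (-85.4) + (-252.0) + 406.3 = 391.7
(Excluded from the current account — capital account: capital transfers received from emigrants 140.6, debt forgiveness received from foreign official creditors 89.6; financial account: increase in resident deposits held at foreign banks 207.5, foreign purchases of equities on the domestic stock exchange 972.0, domestic pension funds' purchases of foreign equities 839.7.)

391.7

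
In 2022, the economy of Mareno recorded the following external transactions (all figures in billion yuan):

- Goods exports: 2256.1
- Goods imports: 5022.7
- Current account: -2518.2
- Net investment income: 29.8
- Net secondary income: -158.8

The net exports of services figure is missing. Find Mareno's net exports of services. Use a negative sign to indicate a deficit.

377.4

Current account = goods balance + services balance + net primary income + net secondary income
Sum of the known components = -2895.6
Net exports of services = CA - (known components) = -2518.2 - (-2895.6) = 377.4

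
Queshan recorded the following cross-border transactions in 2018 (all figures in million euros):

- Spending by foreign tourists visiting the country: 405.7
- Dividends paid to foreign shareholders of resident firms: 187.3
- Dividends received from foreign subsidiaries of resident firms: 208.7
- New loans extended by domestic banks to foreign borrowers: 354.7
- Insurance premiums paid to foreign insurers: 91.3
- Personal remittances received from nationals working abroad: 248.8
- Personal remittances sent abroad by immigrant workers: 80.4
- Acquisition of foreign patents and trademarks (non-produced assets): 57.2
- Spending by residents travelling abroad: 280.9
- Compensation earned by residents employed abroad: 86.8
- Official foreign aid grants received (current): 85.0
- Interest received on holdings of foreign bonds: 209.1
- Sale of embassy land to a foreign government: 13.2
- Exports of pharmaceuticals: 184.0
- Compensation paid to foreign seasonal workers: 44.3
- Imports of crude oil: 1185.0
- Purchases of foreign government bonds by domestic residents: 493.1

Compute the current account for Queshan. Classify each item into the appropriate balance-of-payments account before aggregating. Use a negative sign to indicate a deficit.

Goods: 184.0 - 1185.0 = -1001.0
Services: 405.7 - 91.3 - 280.9 = 33.5
Primary income: 209.1 + 86.8 - 44.3 + 208.7 - 187.3 = 273.0
Secondary income: 248.8 - 80.4 + 85.0 = 253.4
Current account = (-1001.0) + 33.5 + 273.0 + 253.4 = -441.1
(Excluded from the current account — financial account: new loans extended by domestic banks to foreign borrowers 354.7, purchases of foreign government bonds by domestic residents 493.1; capital account: acquisition of foreign patents and trademarks (non-produced assets) 57.2, sale of embassy land to a foreign government 13.2.)

-441.1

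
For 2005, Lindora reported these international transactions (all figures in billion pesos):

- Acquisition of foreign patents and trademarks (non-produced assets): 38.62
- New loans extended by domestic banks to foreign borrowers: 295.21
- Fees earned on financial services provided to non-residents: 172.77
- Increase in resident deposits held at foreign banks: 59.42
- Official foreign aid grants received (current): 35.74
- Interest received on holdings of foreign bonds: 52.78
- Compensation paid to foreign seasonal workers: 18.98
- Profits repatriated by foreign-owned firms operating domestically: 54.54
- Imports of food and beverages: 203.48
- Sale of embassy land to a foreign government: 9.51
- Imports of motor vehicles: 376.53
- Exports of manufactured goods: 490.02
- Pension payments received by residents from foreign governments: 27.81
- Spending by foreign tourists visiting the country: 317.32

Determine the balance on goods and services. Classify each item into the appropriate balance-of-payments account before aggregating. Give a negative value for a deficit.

Goods: 490.02 - 203.48 - 376.53 = -89.99
Services: 317.32 + 172.77 = 490.09
Trade balance = -89.99 + 490.09 = 400.10
(Excluded from the trade balance — capital account: acquisition of foreign patents and trademarks (non-produced assets) 38.62, sale of embassy land to a foreign government 9.51; financial account: new loans extended by domestic banks to foreign borrowers 295.21, increase in resident deposits held at foreign banks 59.42; secondary income: official foreign aid grants received (current) 35.74, pension payments received by residents from foreign governments 27.81; primary income: interest received on holdings of foreign bonds 52.78, compensation paid to foreign seasonal workers 18.98, profits repatriated by foreign-owned firms operating domestically 54.54.)

400.10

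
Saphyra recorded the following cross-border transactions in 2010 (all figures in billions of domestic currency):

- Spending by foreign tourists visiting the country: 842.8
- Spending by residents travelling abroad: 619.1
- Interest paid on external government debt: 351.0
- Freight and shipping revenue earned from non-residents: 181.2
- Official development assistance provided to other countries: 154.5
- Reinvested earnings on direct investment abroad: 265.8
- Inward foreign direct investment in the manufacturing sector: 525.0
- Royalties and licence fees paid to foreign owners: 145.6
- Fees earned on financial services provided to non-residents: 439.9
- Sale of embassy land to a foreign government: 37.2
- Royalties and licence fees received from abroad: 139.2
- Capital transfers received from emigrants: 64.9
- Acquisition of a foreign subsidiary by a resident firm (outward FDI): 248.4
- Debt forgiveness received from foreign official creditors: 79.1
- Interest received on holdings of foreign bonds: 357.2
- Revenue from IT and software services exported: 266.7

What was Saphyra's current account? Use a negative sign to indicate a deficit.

Services: 139.2 + 181.2 + 439.9 - 145.6 + 842.8 + 266.7 - 619.1 = 1105.1
Primary income: 265.8 + 357.2 - 351.0 = 272.0
Secondary income: -154.5
Current account = 1105.1 + 272.0 + (-154.5) = 1222.6
(Excluded from the current account — financial account: inward foreign direct investment in the manufacturing sector 525.0, acquisition of a foreign subsidiary by a resident firm (outward FDI) 248.4; capital account: sale of embassy land to a foreign government 37.2, capital transfers received from emigrants 64.9, debt forgiveness received from foreign official creditors 79.1.)

1222.6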